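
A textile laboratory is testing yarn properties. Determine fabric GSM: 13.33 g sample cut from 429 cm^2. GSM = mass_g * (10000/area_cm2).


Formula: GSM = mass_g / area_m2
Step 1: Convert area: 429 cm^2 = 429 / 10000 = 0.0429 m^2
Step 2: GSM = 13.33 g / 0.0429 m^2 = 310.7 g/m^2

310.7 g/m^2


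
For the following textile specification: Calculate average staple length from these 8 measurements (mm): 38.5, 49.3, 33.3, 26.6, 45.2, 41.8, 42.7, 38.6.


Formula: Mean = sum of lengths / count
Sum = 38.5 + 49.3 + 33.3 + 26.6 + 45.2 + 41.8 + 42.7 + 38.6
Sum = 316.0 mm
Mean = 316.0 / 8 = 39.50 mm

39.50 mm


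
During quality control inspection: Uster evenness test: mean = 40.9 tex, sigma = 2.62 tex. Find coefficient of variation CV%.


Formula: CV% = (standard deviation / mean) * 100
Step 1: Ratio = 2.62 / 40.9 = 0.064059
Step 2: CV% = 0.064059 * 100 = 6.4059% ≈ 6.4%

6.4%


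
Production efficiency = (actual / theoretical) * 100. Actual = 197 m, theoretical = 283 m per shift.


Formula: Efficiency% = (Actual output / Theoretical output) * 100
Efficiency% = (197 / 283) * 100
Efficiency% = 0.696113 * 100 = 69.6113% ≈ 69.6%

69.6%


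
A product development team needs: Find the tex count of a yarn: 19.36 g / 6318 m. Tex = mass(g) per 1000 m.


Formula: Tex = (mass_g / length_m) * 1000
Substituting: Tex = (19.36 / 6318) * 1000
Intermediate: 19.36 / 6318 = 0.00306426 g/m
Tex = 0.00306426 * 1000 = 3.06 tex

3.06 tex


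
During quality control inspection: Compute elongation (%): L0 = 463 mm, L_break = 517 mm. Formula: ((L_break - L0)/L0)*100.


Formula: Elongation (%) = ((L_break - L0) / L0) * 100
Step 1: Extension = 517 - 463 = 54 mm
Step 2: Elongation = (54 / 463) * 100
Step 3: Elongation = 0.116631 * 100 = 11.6631% ≈ 11.7%

11.7%


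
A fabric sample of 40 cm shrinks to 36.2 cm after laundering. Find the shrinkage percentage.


Formula: Shrinkage% = ((L_before - L_after) / L_before) * 100
Step 1: Shrinkage = 40 - 36.2 = 3.8 cm
Step 2: Shrinkage% = (3.8 / 40) * 100
Step 3: Shrinkage% = 0.095 * 100 = 9.5%

9.5%


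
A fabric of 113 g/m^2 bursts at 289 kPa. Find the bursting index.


Formula: Bursting Index = Bursting Strength / Fabric GSM
BI = 289 kPa / 113 g/m^2
BI = 2.558 kPa/(g/m^2)

2.558 kPa/(g/m^2)


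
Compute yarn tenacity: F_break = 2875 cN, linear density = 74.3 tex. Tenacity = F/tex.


Formula: Tenacity = Breaking force / Linear density
Tenacity = 2875 cN / 74.3 tex
Tenacity = 38.69 cN/tex

38.69 cN/tex


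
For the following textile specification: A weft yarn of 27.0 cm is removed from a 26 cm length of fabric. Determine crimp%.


Formula: Crimp% = ((L_yarn - L_fabric) / L_fabric) * 100
Step 1: Extension = 27.0 - 26 = 1.0 cm
Step 2: Crimp% = (1.0 / 26) * 100
Step 3: Crimp% = 0.038462 * 100 = 3.8462% ≈ 3.8%

3.8%


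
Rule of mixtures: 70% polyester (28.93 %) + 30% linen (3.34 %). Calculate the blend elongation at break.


Formula: Blend property = (fraction_A * property_A) + (fraction_B * property_B)
Step 1: Contribution A = 70/100 * 28.93 % = 20.251 %
Step 2: Contribution B = 30/100 * 3.34 % = 1.002 %
Step 3: Blend elongation at break = 20.251 + 1.002 = 21.253 %

21.253 %


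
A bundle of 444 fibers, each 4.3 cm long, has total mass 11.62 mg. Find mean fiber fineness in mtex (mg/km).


Formula: fineness (mtex) = mass (mg) / total length (km) = (mass_mg / total_length_m) * 1000
Step 1: Convert fiber length: 4.3 cm = 0.043 m
Step 2: Total fiber length = 444 * 0.043 = 19.092 m
Step 3: Linear density = 11.62 mg / 19.092 m = 0.6086 mg/m
Step 4: fineness = 0.6086 * 1000 = 608.6 mtex

608.6 mtex


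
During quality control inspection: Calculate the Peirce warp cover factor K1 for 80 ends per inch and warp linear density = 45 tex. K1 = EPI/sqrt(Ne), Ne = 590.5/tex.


Formula: K1 = EPI / sqrt(Ne), with Ne = 590.5 / tex_warp
Step 1: Ne = 590.5 / 45 = 13.122
Step 2: sqrt(Ne) = sqrt(13.122) = 3.6224
Step 3: K1 = 80 / 3.6224 = 22.1

22.1


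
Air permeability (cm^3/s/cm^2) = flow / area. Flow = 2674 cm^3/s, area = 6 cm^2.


Formula: Air Permeability = Airflow / Test Area
AP = 2674 cm^3/s / 6 cm^2
AP = 445.7 cm^3/s/cm^2

445.7 cm^3/s/cm^2


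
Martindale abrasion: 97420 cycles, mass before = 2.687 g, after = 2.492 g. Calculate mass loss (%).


Formula: Mass loss% = ((m_before - m_after) / m_before) * 100
Step 1: Mass loss = 2.687 - 2.492 = 0.195 g
Step 2: Ratio = 0.195 / 2.687 = 0.0725716
Step 3: Mass loss% = 0.0725716 * 100 = 7.25716% ≈ 7.26%

7.26%


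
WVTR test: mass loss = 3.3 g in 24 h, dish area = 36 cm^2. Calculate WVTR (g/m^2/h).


Formula: WVTR = mass_loss / (area * time)
Step 1: Convert area: 36 cm^2 = 0.0036 m^2
Step 2: WVTR = 3.3 g / (0.0036 m^2 * 24 h)
Step 3: WVTR = 3.3 / 0.0864 = 38.2 g/m^2/h

38.2 g/m^2/h


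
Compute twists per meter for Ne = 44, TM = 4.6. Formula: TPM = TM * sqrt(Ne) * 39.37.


Formula: TPM = TM * sqrt(Ne) * 39.37
Step 1: sqrt(Ne) = sqrt(44) = 6.6332
Step 2: TM * sqrt(Ne) = 4.6 * 6.6332 = 30.5127
Step 3: TPM = 30.5127 * 39.37 = 1201 twists/m

1201 twists/m


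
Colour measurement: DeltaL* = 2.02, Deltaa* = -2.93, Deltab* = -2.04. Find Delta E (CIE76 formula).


Formula: Delta E = sqrt(dL*^2 + da*^2 + db*^2)
Step 1: dL*^2 = 2.02^2 = 4.0804
Step 2: da*^2 = (-2.93)^2 = 8.5849
Step 3: db*^2 = (-2.04)^2 = 4.1616
Step 4: Sum = 4.0804 + 8.5849 + 4.1616 = 16.8269
Step 5: Delta E = sqrt(16.8269) = 4.1

4.1 Delta E


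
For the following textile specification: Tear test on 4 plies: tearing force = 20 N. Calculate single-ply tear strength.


Formula: Per-ply strength = Total force / Number of plies
Per-ply = 20 N / 4
Per-ply = 5 N

5 N


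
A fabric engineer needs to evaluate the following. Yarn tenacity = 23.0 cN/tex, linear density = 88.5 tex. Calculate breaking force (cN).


Formula: Breaking force = Tenacity * Linear density
F = 23.0 cN/tex * 88.5 tex
F = 2035.50 cN

2035.50 cN


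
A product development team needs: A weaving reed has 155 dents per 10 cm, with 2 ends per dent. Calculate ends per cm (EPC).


Formula: EPC = (dents per 10 cm * ends per dent) / 10
Step 1: Total ends per 10 cm = 155 * 2 = 310
Step 2: EPC = 310 / 10 = 31.0 ends/cm

31.0 ends/cm


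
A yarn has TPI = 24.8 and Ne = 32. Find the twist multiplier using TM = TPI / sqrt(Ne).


Formula: TM = TPI / sqrt(Ne)
Step 1: sqrt(Ne) = sqrt(32) = 5.6569
Step 2: TM = 24.8 / 5.6569 = 4.38

4.38 TM


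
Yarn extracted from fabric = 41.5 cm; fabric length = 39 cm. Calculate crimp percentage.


Formula: Crimp% = ((L_yarn - L_fabric) / L_fabric) * 100
Step 1: Extension = 41.5 - 39 = 2.5 cm
Step 2: Crimp% = (2.5 / 39) * 100
Step 3: Crimp% = 0.064103 * 100 = 6.4103% ≈ 6.4%

6.4%


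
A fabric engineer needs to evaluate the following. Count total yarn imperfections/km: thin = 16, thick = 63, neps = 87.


Formula: Total = thin places + thick places + neps
Total = 16 + 63 + 87
Total = 166 imperfections/km

166 imperfections/km


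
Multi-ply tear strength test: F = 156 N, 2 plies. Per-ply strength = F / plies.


Formula: Per-ply strength = Total force / Number of plies
Per-ply = 156 N / 2
Per-ply = 78 N

78 N


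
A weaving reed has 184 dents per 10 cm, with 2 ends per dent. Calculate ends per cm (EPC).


Formula: EPC = (dents per 10 cm * ends per dent) / 10
Step 1: Total ends per 10 cm = 184 * 2 = 368
Step 2: EPC = 368 / 10 = 36.8 ends/cm

36.8 ends/cm


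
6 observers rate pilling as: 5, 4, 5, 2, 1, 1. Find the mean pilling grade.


Formula: Mean = sum / count
Sum = 5 + 4 + 5 + 2 + 1 + 1 = 18
Mean = 18 / 6 = 3.0

3.0


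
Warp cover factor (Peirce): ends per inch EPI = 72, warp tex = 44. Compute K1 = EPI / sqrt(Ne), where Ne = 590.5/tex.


Formula: K1 = EPI / sqrt(Ne), with Ne = 590.5 / tex_warp
Step 1: Ne = 590.5 / 44 = 13.42
Step 2: sqrt(Ne) = sqrt(13.42) = 3.6633
Step 3: K1 = 72 / 3.6633 = 19.7

19.7


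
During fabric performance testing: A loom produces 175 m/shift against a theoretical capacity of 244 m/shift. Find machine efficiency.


Formula: Efficiency% = (Actual output / Theoretical output) * 100
Efficiency% = (175 / 244) * 100
Efficiency% = 0.717213 * 100 = 71.7213% ≈ 71.7%

71.7%


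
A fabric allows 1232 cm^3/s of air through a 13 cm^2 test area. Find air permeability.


Formula: Air Permeability = Airflow / Test Area
AP = 1232 cm^3/s / 13 cm^2
AP = 94.8 cm^3/s/cm^2

94.8 cm^3/s/cm^2


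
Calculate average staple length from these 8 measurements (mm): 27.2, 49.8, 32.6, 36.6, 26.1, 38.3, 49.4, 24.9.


Formula: Mean = sum of lengths / count
Sum = 27.2 + 49.8 + 32.6 + 36.6 + 26.1 + 38.3 + 49.4 + 24.9
Sum = 284.9 mm
Mean = 284.9 / 8 = 35.61 mm

35.61 mm


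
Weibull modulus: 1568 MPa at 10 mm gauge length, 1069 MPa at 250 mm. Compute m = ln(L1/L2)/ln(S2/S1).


Formula: m = ln(L1/L2) / ln(S2/S1)
Step 1: ln(L1/L2) = ln(10/250) = -3.21888
Step 2: S2/S1 = 1069/1568 = 0.68176
Step 3: ln(S2/S1) = ln(0.68176) = -0.38308
Step 4: m = -3.21888 / -0.38308 = 8.40

8.40 (Weibull m)


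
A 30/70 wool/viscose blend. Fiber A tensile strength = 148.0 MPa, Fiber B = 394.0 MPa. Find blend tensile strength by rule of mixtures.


Formula: Blend property = (fraction_A * property_A) + (fraction_B * property_B)
Step 1: Contribution A = 30/100 * 148.0 MPa = 44.4 MPa
Step 2: Contribution B = 70/100 * 394.0 MPa = 275.8 MPa
Step 3: Blend tensile strength = 44.4 + 275.8 = 320.2 MPa

320.2 MPa


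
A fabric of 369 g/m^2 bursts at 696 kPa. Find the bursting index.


Formula: Bursting Index = Bursting Strength / Fabric GSM
BI = 696 kPa / 369 g/m^2
BI = 1.886 kPa/(g/m^2)

1.886 kPa/(g/m^2)


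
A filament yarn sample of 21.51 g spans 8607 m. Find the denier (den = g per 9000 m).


Formula: den = (mass_g / length_m) * 9000
Substituting: den = (21.51 / 8607) * 9000
Intermediate: 21.51 / 8607 = 0.00249913 g/m
den = 0.00249913 * 9000 = 22.5 denier

22.5 denier


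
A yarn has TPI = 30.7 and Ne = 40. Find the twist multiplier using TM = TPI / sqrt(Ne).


Formula: TM = TPI / sqrt(Ne)
Step 1: sqrt(Ne) = sqrt(40) = 6.3246
Step 2: TM = 30.7 / 6.3246 = 4.85

4.85 TM


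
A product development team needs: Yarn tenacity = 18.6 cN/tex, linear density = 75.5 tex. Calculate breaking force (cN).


Formula: Breaking force = Tenacity * Linear density
F = 18.6 cN/tex * 75.5 tex
F = 1404.30 cN

1404.30 cN


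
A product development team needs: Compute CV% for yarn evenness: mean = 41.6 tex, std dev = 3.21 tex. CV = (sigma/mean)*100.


Formula: CV% = (standard deviation / mean) * 100
Step 1: Ratio = 3.21 / 41.6 = 0.077163
Step 2: CV% = 0.077163 * 100 = 7.7163% ≈ 7.7%

7.7%


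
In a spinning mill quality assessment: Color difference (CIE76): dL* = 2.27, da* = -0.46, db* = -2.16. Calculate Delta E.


Formula: Delta E = sqrt(dL*^2 + da*^2 + db*^2)
Step 1: dL*^2 = 2.27^2 = 5.1529
Step 2: da*^2 = (-0.46)^2 = 0.2116
Step 3: db*^2 = (-2.16)^2 = 4.6656
Step 4: Sum = 5.1529 + 0.2116 + 4.6656 = 10.0301
Step 5: Delta E = sqrt(10.0301) = 3.17

3.17 Delta E


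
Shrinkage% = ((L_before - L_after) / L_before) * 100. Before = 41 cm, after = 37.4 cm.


Formula: Shrinkage% = ((L_before - L_after) / L_before) * 100
Step 1: Shrinkage = 41 - 37.4 = 3.6 cm
Step 2: Shrinkage% = (3.6 / 41) * 100
Step 3: Shrinkage% = 0.087805 * 100 = 8.7805% ≈ 8.8%

8.8%


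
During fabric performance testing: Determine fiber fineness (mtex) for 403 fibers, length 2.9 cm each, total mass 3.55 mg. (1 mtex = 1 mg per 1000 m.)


Formula: fineness (mtex) = mass (mg) / total length (km) = (mass_mg / total_length_m) * 1000
Step 1: Convert fiber length: 2.9 cm = 0.029 m
Step 2: Total fiber length = 403 * 0.029 = 11.687 m
Step 3: Linear density = 3.55 mg / 11.687 m = 0.3038 mg/m
Step 4: fineness = 0.3038 * 1000 = 303.8 mtex

303.8 mtex


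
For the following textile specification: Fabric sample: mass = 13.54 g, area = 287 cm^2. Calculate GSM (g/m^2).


Formula: GSM = mass_g / area_m2
Step 1: Convert area: 287 cm^2 = 287 / 10000 = 0.0287 m^2
Step 2: GSM = 13.54 g / 0.0287 m^2 = 471.8 g/m^2

471.8 g/m^2


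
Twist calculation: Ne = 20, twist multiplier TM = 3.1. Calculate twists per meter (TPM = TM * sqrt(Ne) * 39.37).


Formula: TPM = TM * sqrt(Ne) * 39.37
Step 1: sqrt(Ne) = sqrt(20) = 4.4721
Step 2: TM * sqrt(Ne) = 3.1 * 4.4721 = 13.8635
Step 3: TPM = 13.8635 * 39.37 = 546 twists/m

546 twists/m


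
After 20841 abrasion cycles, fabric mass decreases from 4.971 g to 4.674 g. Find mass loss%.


Formula: Mass loss% = ((m_before - m_after) / m_before) * 100
Step 1: Mass loss = 4.971 - 4.674 = 0.297 g
Step 2: Ratio = 0.297 / 4.971 = 0.0597465
Step 3: Mass loss% = 0.0597465 * 100 = 5.97465% ≈ 5.97%

5.97%


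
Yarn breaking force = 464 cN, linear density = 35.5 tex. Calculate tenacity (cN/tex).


Formula: Tenacity = Breaking force / Linear density
Tenacity = 464 cN / 35.5 tex
Tenacity = 13.07 cN/tex

13.07 cN/tex


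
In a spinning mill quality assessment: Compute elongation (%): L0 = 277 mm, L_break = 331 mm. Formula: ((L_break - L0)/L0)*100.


Formula: Elongation (%) = ((L_break - L0) / L0) * 100
Step 1: Extension = 331 - 277 = 54 mm
Step 2: Elongation = (54 / 277) * 100
Step 3: Elongation = 0.194946 * 100 = 19.4946% ≈ 19.5%

19.5%


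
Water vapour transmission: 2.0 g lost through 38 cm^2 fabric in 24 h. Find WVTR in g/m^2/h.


Formula: WVTR = mass_loss / (area * time)
Step 1: Convert area: 38 cm^2 = 0.0038 m^2
Step 2: WVTR = 2.0 g / (0.0038 m^2 * 24 h)
Step 3: WVTR = 2.0 / 0.0912 = 21.9 g/m^2/h

21.9 g/m^2/h


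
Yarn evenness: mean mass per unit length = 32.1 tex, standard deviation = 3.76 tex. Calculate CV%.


Formula: CV% = (standard deviation / mean) * 100
Step 1: Ratio = 3.76 / 32.1 = 0.117134
Step 2: CV% = 0.117134 * 100 = 11.7134% ≈ 11.7%

11.7%


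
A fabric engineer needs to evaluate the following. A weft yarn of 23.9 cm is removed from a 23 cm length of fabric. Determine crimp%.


Formula: Crimp% = ((L_yarn - L_fabric) / L_fabric) * 100
Step 1: Extension = 23.9 - 23 = 0.9 cm
Step 2: Crimp% = (0.9 / 23) * 100
Step 3: Crimp% = 0.03913 * 100 = 3.913% ≈ 3.9%

3.9%


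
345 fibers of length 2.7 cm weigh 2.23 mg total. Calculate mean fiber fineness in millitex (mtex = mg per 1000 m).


Formula: fineness (mtex) = mass (mg) / total length (km) = (mass_mg / total_length_m) * 1000
Step 1: Convert fiber length: 2.7 cm = 0.027 m
Step 2: Total fiber length = 345 * 0.027 = 9.315 m
Step 3: Linear density = 2.23 mg / 9.315 m = 0.2394 mg/m
Step 4: fineness = 0.2394 * 1000 = 239.4 mtex

239.4 mtex


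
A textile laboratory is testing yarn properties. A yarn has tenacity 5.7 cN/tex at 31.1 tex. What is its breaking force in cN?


Formula: Breaking force = Tenacity * Linear density
F = 5.7 cN/tex * 31.1 tex
F = 177.27 cN

177.27 cN


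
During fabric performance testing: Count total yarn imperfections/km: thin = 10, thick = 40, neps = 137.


Formula: Total = thin places + thick places + neps
Total = 10 + 40 + 137
Total = 187 imperfections/km

187 imperfections/km


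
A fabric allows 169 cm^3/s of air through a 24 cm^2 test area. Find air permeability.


Formula: Air Permeability = Airflow / Test Area
AP = 169 cm^3/s / 24 cm^2
AP = 7.0 cm^3/s/cm^2

7.0 cm^3/s/cm^2


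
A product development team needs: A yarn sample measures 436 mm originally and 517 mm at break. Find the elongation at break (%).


Formula: Elongation (%) = ((L_break - L0) / L0) * 100
Step 1: Extension = 517 - 436 = 81 mm
Step 2: Elongation = (81 / 436) * 100
Step 3: Elongation = 0.18578 * 100 = 18.578% ≈ 18.6%

18.6%


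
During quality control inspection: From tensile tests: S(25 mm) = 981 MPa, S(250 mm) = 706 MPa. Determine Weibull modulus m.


Formula: m = ln(L1/L2) / ln(S2/S1)
Step 1: ln(L1/L2) = ln(25/250) = -2.30259
Step 2: S2/S1 = 706/981 = 0.71967
Step 3: ln(S2/S1) = ln(0.71967) = -0.32896
Step 4: m = -2.30259 / -0.32896 = 7.00

7.00 (Weibull m)


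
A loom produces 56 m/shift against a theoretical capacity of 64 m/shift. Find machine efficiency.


Formula: Efficiency% = (Actual output / Theoretical output) * 100
Efficiency% = (56 / 64) * 100
Efficiency% = 0.875 * 100 = 87.5%

87.5%


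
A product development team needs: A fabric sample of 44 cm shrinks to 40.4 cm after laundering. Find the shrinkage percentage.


Formula: Shrinkage% = ((L_before - L_after) / L_before) * 100
Step 1: Shrinkage = 44 - 40.4 = 3.6 cm
Step 2: Shrinkage% = (3.6 / 44) * 100
Step 3: Shrinkage% = 0.081818 * 100 = 8.1818% ≈ 8.2%

8.2%


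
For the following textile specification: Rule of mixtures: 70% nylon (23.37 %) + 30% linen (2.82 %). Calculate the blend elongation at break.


Formula: Blend property = (fraction_A * property_A) + (fraction_B * property_B)
Step 1: Contribution A = 70/100 * 23.37 % = 16.359 %
Step 2: Contribution B = 30/100 * 2.82 % = 0.846 %
Step 3: Blend elongation at break = 16.359 + 0.846 = 17.205 %

17.205 %


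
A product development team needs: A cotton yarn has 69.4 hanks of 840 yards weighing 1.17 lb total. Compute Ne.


Formula: Ne = hanks / mass_lb
Substituting: Ne = 69.4 / 1.17
Ne = 59.3

59.3 Ne


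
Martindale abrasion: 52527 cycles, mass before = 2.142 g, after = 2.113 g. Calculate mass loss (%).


Formula: Mass loss% = ((m_before - m_after) / m_before) * 100
Step 1: Mass loss = 2.142 - 2.113 = 0.029 g
Step 2: Ratio = 0.029 / 2.142 = 0.0135387
Step 3: Mass loss% = 0.0135387 * 100 = 1.35387% ≈ 1.35%

1.35%


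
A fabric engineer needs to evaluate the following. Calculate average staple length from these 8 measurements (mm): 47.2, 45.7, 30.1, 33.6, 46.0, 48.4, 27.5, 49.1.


Formula: Mean = sum of lengths / count
Sum = 47.2 + 45.7 + 30.1 + 33.6 + 46.0 + 48.4 + 27.5 + 49.1
Sum = 327.6 mm
Mean = 327.6 / 8 = 40.95 mm

40.95 mm


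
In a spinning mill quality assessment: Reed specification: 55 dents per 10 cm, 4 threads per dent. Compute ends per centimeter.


Formula: EPC = (dents per 10 cm * ends per dent) / 10
Step 1: Total ends per 10 cm = 55 * 4 = 220
Step 2: EPC = 220 / 10 = 22.0 ends/cm

22.0 ends/cm


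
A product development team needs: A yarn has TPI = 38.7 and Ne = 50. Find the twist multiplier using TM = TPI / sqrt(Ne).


Formula: TM = TPI / sqrt(Ne)
Step 1: sqrt(Ne) = sqrt(50) = 7.0711
Step 2: TM = 38.7 / 7.0711 = 5.47

5.47 TM


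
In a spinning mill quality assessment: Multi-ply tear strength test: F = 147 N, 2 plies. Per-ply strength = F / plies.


Formula: Per-ply strength = Total force / Number of plies
Per-ply = 147 N / 2
Per-ply = 73.5 N

73.5 N


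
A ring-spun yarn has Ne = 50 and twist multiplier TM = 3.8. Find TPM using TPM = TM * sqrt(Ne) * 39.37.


Formula: TPM = TM * sqrt(Ne) * 39.37
Step 1: sqrt(Ne) = sqrt(50) = 7.0711
Step 2: TM * sqrt(Ne) = 3.8 * 7.0711 = 26.8702
Step 3: TPM = 26.8702 * 39.37 = 1058 twists/m

1058 twists/m


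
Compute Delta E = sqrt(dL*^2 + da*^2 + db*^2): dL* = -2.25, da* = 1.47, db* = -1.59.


Formula: Delta E = sqrt(dL*^2 + da*^2 + db*^2)
Step 1: dL*^2 = (-2.25)^2 = 5.0625
Step 2: da*^2 = 1.47^2 = 2.1609
Step 3: db*^2 = (-1.59)^2 = 2.5281
Step 4: Sum = 5.0625 + 2.1609 + 2.5281 = 9.7515
Step 5: Delta E = sqrt(9.7515) = 3.12

3.12 Delta E


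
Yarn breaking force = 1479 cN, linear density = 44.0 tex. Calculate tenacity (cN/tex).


Formula: Tenacity = Breaking force / Linear density
Tenacity = 1479 cN / 44.0 tex
Tenacity = 33.61 cN/tex

33.61 cN/tex


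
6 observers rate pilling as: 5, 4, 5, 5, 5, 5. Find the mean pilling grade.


Formula: Mean = sum / count
Sum = 5 + 4 + 5 + 5 + 5 + 5 = 29
Mean = 29 / 6 = 4.8

4.8


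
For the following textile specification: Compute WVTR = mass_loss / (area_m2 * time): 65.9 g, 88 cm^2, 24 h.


Formula: WVTR = mass_loss / (area * time)
Step 1: Convert area: 88 cm^2 = 0.0088 m^2
Step 2: WVTR = 65.9 g / (0.0088 m^2 * 24 h)
Step 3: WVTR = 65.9 / 0.2112 = 312.0 g/m^2/h

312.0 g/m^2/h


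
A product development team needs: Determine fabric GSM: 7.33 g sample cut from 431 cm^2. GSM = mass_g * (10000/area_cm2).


Formula: GSM = mass_g / area_m2
Step 1: Convert area: 431 cm^2 = 431 / 10000 = 0.0431 m^2
Step 2: GSM = 7.33 g / 0.0431 m^2 = 170.1 g/m^2

170.1 g/m^2


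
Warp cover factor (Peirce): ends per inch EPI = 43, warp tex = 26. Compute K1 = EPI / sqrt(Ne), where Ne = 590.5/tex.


Formula: K1 = EPI / sqrt(Ne), with Ne = 590.5 / tex_warp
Step 1: Ne = 590.5 / 26 = 22.712
Step 2: sqrt(Ne) = sqrt(22.712) = 4.7657
Step 3: K1 = 43 / 4.7657 = 9.0

9.0


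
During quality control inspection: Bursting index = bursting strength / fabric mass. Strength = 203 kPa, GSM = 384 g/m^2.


Formula: Bursting Index = Bursting Strength / Fabric GSM
BI = 203 kPa / 384 g/m^2
BI = 0.529 kPa/(g/m^2)

0.529 kPa/(g/m^2)


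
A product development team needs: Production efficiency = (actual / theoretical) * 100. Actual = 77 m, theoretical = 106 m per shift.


Formula: Efficiency% = (Actual output / Theoretical output) * 100
Efficiency% = (77 / 106) * 100
Efficiency% = 0.726415 * 100 = 72.6415% ≈ 72.6%

72.6%


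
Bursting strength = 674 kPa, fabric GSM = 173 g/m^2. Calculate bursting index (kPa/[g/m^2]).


Formula: Bursting Index = Bursting Strength / Fabric GSM
BI = 674 kPa / 173 g/m^2
BI = 3.896 kPa/(g/m^2)

3.896 kPa/(g/m^2)


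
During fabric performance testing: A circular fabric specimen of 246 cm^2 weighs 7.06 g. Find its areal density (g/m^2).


Formula: GSM = mass_g / area_m2
Step 1: Convert area: 246 cm^2 = 246 / 10000 = 0.0246 m^2
Step 2: GSM = 7.06 g / 0.0246 m^2 = 287.0 g/m^2

287.0 g/m^2


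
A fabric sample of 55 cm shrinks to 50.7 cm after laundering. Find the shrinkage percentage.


Formula: Shrinkage% = ((L_before - L_after) / L_before) * 100
Step 1: Shrinkage = 55 - 50.7 = 4.3 cm
Step 2: Shrinkage% = (4.3 / 55) * 100
Step 3: Shrinkage% = 0.078182 * 100 = 7.8182% ≈ 7.8%

7.8%


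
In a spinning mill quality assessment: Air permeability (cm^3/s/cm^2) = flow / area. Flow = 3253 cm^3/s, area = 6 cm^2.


Formula: Air Permeability = Airflow / Test Area
AP = 3253 cm^3/s / 6 cm^2
AP = 542.2 cm^3/s/cm^2

542.2 cm^3/s/cm^2


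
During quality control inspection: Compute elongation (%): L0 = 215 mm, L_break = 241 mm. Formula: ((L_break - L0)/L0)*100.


Formula: Elongation (%) = ((L_break - L0) / L0) * 100
Step 1: Extension = 241 - 215 = 26 mm
Step 2: Elongation = (26 / 215) * 100
Step 3: Elongation = 0.12093 * 100 = 12.093% ≈ 12.1%

12.1%


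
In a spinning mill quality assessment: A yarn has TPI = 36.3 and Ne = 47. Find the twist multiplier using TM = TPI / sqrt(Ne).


Formula: TM = TPI / sqrt(Ne)
Step 1: sqrt(Ne) = sqrt(47) = 6.8557
Step 2: TM = 36.3 / 6.8557 = 5.29

5.29 TM


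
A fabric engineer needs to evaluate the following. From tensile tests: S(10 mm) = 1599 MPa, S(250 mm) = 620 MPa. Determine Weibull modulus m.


Formula: m = ln(L1/L2) / ln(S2/S1)
Step 1: ln(L1/L2) = ln(10/250) = -3.21888
Step 2: S2/S1 = 620/1599 = 0.38774
Step 3: ln(S2/S1) = ln(0.38774) = -0.94742
Step 4: m = -3.21888 / -0.94742 = 3.40

3.40 (Weibull m)


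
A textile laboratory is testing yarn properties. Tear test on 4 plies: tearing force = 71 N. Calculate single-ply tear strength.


Formula: Per-ply strength = Total force / Number of plies
Per-ply = 71 N / 4
Per-ply = 17.75 N

17.75 N


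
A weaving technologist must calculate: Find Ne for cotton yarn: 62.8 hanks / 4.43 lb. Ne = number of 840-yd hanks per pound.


Formula: Ne = hanks / mass_lb
Substituting: Ne = 62.8 / 4.43
Ne = 14.2

14.2 Ne


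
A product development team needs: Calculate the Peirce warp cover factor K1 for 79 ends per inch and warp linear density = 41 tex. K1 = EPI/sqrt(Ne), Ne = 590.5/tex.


Formula: K1 = EPI / sqrt(Ne), with Ne = 590.5 / tex_warp
Step 1: Ne = 590.5 / 41 = 14.402
Step 2: sqrt(Ne) = sqrt(14.402) = 3.795
Step 3: K1 = 79 / 3.795 = 20.8

20.8


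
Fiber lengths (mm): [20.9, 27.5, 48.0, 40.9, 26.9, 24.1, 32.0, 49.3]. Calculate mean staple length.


Formula: Mean = sum of lengths / count
Sum = 20.9 + 27.5 + 48.0 + 40.9 + 26.9 + 24.1 + 32.0 + 49.3
Sum = 269.6 mm
Mean = 269.6 / 8 = 33.70 mm

33.70 mm


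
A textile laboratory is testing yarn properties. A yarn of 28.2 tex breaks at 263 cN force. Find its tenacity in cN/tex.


Formula: Tenacity = Breaking force / Linear density
Tenacity = 263 cN / 28.2 tex
Tenacity = 9.33 cN/tex

9.33 cN/tex


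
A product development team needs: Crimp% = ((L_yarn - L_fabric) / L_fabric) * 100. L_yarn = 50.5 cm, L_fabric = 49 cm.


Formula: Crimp% = ((L_yarn - L_fabric) / L_fabric) * 100
Step 1: Extension = 50.5 - 49 = 1.5 cm
Step 2: Crimp% = (1.5 / 49) * 100
Step 3: Crimp% = 0.030612 * 100 = 3.0612% ≈ 3.1%

3.1%


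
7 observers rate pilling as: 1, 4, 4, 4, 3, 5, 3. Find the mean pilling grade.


Formula: Mean = sum / count
Sum = 1 + 4 + 4 + 4 + 3 + 5 + 3 = 24
Mean = 24 / 7 = 3.4

3.4


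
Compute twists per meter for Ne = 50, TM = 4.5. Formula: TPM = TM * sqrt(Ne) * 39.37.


Formula: TPM = TM * sqrt(Ne) * 39.37
Step 1: sqrt(Ne) = sqrt(50) = 7.0711
Step 2: TM * sqrt(Ne) = 4.5 * 7.0711 = 31.82
Step 3: TPM = 31.82 * 39.37 = 1253 twists/m

1253 twists/m


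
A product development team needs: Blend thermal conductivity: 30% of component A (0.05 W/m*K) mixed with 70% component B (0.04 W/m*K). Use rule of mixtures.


Formula: Blend property = (fraction_A * property_A) + (fraction_B * property_B)
Step 1: Contribution A = 30/100 * 0.05 W/m*K = 0.015 W/m*K
Step 2: Contribution B = 70/100 * 0.04 W/m*K = 0.028 W/m*K
Step 3: Blend thermal conductivity = 0.015 + 0.028 = 0.043 W/m*K

0.043 W/m*K


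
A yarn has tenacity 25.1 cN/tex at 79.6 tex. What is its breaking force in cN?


Formula: Breaking force = Tenacity * Linear density
F = 25.1 cN/tex * 79.6 tex
F = 1997.96 cN

1997.96 cN


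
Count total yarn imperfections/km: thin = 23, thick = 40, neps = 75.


Formula: Total = thin places + thick places + neps
Total = 23 + 40 + 75
Total = 138 imperfections/km

138 imperfections/km


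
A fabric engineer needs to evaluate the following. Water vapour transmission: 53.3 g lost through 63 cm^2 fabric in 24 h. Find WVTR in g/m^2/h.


Formula: WVTR = mass_loss / (area * time)
Step 1: Convert area: 63 cm^2 = 0.0063 m^2
Step 2: WVTR = 53.3 g / (0.0063 m^2 * 24 h)
Step 3: WVTR = 53.3 / 0.1512 = 352.5 g/m^2/h

352.5 g/m^2/h


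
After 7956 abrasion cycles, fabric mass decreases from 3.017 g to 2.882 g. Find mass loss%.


Formula: Mass loss% = ((m_before - m_after) / m_before) * 100
Step 1: Mass loss = 3.017 - 2.882 = 0.135 g
Step 2: Ratio = 0.135 / 3.017 = 0.0447464
Step 3: Mass loss% = 0.0447464 * 100 = 4.47464% ≈ 4.47%

4.47%


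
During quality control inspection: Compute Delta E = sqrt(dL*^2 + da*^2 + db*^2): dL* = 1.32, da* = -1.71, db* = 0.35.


Formula: Delta E = sqrt(dL*^2 + da*^2 + db*^2)
Step 1: dL*^2 = 1.32^2 = 1.7424
Step 2: da*^2 = (-1.71)^2 = 2.9241
Step 3: db*^2 = 0.35^2 = 0.1225
Step 4: Sum = 1.7424 + 2.9241 + 0.1225 = 4.789
Step 5: Delta E = sqrt(4.789) = 2.19

2.19 Delta E


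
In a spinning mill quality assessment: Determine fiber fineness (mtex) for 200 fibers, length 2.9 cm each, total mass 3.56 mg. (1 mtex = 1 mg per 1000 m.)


Formula: fineness (mtex) = mass (mg) / total length (km) = (mass_mg / total_length_m) * 1000
Step 1: Convert fiber length: 2.9 cm = 0.029 m
Step 2: Total fiber length = 200 * 0.029 = 5.8 m
Step 3: Linear density = 3.56 mg / 5.8 m = 0.6138 mg/m
Step 4: fineness = 0.6138 * 1000 = 613.8 mtex

613.8 mtex


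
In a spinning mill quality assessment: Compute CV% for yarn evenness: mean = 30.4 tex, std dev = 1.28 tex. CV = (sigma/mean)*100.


Formula: CV% = (standard deviation / mean) * 100
Step 1: Ratio = 1.28 / 30.4 = 0.042105
Step 2: CV% = 0.042105 * 100 = 4.2105% ≈ 4.2%

4.2%


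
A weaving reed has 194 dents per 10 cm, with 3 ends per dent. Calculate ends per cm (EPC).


Formula: EPC = (dents per 10 cm * ends per dent) / 10
Step 1: Total ends per 10 cm = 194 * 3 = 582
Step 2: EPC = 582 / 10 = 58.2 ends/cm

58.2 ends/cm


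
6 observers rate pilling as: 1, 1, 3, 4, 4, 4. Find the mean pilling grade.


Formula: Mean = sum / count
Sum = 1 + 1 + 3 + 4 + 4 + 4 = 17
Mean = 17 / 6 = 2.8

2.8


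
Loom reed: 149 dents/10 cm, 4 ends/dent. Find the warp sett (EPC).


Formula: EPC = (dents per 10 cm * ends per dent) / 10
Step 1: Total ends per 10 cm = 149 * 4 = 596
Step 2: EPC = 596 / 10 = 59.6 ends/cm

59.6 ends/cm


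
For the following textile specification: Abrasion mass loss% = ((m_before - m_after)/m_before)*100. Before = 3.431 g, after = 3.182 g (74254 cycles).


Formula: Mass loss% = ((m_before - m_after) / m_before) * 100
Step 1: Mass loss = 3.431 - 3.182 = 0.249 g
Step 2: Ratio = 0.249 / 3.431 = 0.0725736
Step 3: Mass loss% = 0.0725736 * 100 = 7.25736% ≈ 7.26%

7.26%


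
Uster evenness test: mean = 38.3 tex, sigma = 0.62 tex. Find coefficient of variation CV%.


Formula: CV% = (standard deviation / mean) * 100
Step 1: Ratio = 0.62 / 38.3 = 0.016188
Step 2: CV% = 0.016188 * 100 = 1.6188% ≈ 1.6%

1.6%


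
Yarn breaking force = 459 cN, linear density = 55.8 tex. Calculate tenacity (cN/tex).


Formula: Tenacity = Breaking force / Linear density
Tenacity = 459 cN / 55.8 tex
Tenacity = 8.23 cN/tex

8.23 cN/tex


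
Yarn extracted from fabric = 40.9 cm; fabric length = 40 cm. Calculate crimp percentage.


Formula: Crimp% = ((L_yarn - L_fabric) / L_fabric) * 100
Step 1: Extension = 40.9 - 40 = 0.9 cm
Step 2: Crimp% = (0.9 / 40) * 100
Step 3: Crimp% = 0.0225 * 100 = 2.25% ≈ 2.3%

2.3%


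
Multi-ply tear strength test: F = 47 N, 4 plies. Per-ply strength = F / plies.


Formula: Per-ply strength = Total force / Number of plies
Per-ply = 47 N / 4
Per-ply = 11.75 N

11.75 N


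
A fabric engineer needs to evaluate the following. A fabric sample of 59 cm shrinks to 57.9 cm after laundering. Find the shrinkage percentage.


Formula: Shrinkage% = ((L_before - L_after) / L_before) * 100
Step 1: Shrinkage = 59 - 57.9 = 1.1 cm
Step 2: Shrinkage% = (1.1 / 59) * 100
Step 3: Shrinkage% = 0.018644 * 100 = 1.8644% ≈ 1.9%

1.9%


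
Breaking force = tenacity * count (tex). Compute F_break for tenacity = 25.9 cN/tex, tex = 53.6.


Formula: Breaking force = Tenacity * Linear density
F = 25.9 cN/tex * 53.6 tex
F = 1388.24 cN

1388.24 cN


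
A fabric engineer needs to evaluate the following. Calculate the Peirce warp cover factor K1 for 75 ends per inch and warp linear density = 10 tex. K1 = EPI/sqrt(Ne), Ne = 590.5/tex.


Formula: K1 = EPI / sqrt(Ne), with Ne = 590.5 / tex_warp
Step 1: Ne = 590.5 / 10 = 59.05
Step 2: sqrt(Ne) = sqrt(59.05) = 7.6844
Step 3: K1 = 75 / 7.6844 = 9.8

9.8


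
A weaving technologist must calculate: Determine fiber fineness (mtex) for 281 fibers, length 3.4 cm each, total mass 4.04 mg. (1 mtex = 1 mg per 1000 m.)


Formula: fineness (mtex) = mass (mg) / total length (km) = (mass_mg / total_length_m) * 1000
Step 1: Convert fiber length: 3.4 cm = 0.034 m
Step 2: Total fiber length = 281 * 0.034 = 9.554 m
Step 3: Linear density = 4.04 mg / 9.554 m = 0.4229 mg/m
Step 4: fineness = 0.4229 * 1000 = 422.9 mtex

422.9 mtex


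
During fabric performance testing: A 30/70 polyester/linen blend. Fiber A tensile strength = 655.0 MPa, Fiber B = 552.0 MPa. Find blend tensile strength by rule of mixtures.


Formula: Blend property = (fraction_A * property_A) + (fraction_B * property_B)
Step 1: Contribution A = 30/100 * 655.0 MPa = 196.5 MPa
Step 2: Contribution B = 70/100 * 552.0 MPa = 386.4 MPa
Step 3: Blend tensile strength = 196.5 + 386.4 = 582.9 MPa

582.9 MPa


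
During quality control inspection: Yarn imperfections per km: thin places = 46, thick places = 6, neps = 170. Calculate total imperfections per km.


Formula: Total = thin places + thick places + neps
Total = 46 + 6 + 170
Total = 222 imperfections/km

222 imperfections/km


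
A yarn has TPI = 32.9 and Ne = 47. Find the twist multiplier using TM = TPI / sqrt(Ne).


Formula: TM = TPI / sqrt(Ne)
Step 1: sqrt(Ne) = sqrt(47) = 6.8557
Step 2: TM = 32.9 / 6.8557 = 4.80

4.80 TM


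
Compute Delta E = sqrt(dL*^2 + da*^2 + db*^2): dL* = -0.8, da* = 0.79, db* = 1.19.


Formula: Delta E = sqrt(dL*^2 + da*^2 + db*^2)
Step 1: dL*^2 = (-0.8)^2 = 0.64
Step 2: da*^2 = 0.79^2 = 0.6241
Step 3: db*^2 = 1.19^2 = 1.4161
Step 4: Sum = 0.64 + 0.6241 + 1.4161 = 2.6802
Step 5: Delta E = sqrt(2.6802) = 1.64

1.64 Delta E


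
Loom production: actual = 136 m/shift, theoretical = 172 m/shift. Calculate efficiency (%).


Formula: Efficiency% = (Actual output / Theoretical output) * 100
Efficiency% = (136 / 172) * 100
Efficiency% = 0.790698 * 100 = 79.0698% ≈ 79.1%

79.1%


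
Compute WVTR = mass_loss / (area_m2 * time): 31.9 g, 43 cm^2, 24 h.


Formula: WVTR = mass_loss / (area * time)
Step 1: Convert area: 43 cm^2 = 0.0043 m^2
Step 2: WVTR = 31.9 g / (0.0043 m^2 * 24 h)
Step 3: WVTR = 31.9 / 0.1032 = 309.1 g/m^2/h

309.1 g/m^2/h


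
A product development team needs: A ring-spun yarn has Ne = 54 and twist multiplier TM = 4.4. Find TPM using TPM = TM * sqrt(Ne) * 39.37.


Formula: TPM = TM * sqrt(Ne) * 39.37
Step 1: sqrt(Ne) = sqrt(54) = 7.3485
Step 2: TM * sqrt(Ne) = 4.4 * 7.3485 = 32.3334
Step 3: TPM = 32.3334 * 39.37 = 1273 twists/m

1273 twists/m


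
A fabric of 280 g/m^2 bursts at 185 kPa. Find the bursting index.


Formula: Bursting Index = Bursting Strength / Fabric GSM
BI = 185 kPa / 280 g/m^2
BI = 0.661 kPa/(g/m^2)

0.661 kPa/(g/m^2)


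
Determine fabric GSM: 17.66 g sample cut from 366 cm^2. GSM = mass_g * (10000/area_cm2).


Formula: GSM = mass_g / area_m2
Step 1: Convert area: 366 cm^2 = 366 / 10000 = 0.0366 m^2
Step 2: GSM = 17.66 g / 0.0366 m^2 = 482.5 g/m^2

482.5 g/m^2


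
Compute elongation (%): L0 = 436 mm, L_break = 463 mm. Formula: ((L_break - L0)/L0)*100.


Formula: Elongation (%) = ((L_break - L0) / L0) * 100
Step 1: Extension = 463 - 436 = 27 mm
Step 2: Elongation = (27 / 436) * 100
Step 3: Elongation = 0.061927 * 100 = 6.1927% ≈ 6.2%

6.2%


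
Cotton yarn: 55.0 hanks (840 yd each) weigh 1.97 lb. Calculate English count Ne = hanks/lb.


Formula: Ne = hanks / mass_lb
Substituting: Ne = 55.0 / 1.97
Ne = 27.9

27.9 Ne


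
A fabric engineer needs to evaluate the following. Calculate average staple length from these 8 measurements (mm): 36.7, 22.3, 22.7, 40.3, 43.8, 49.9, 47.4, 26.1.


Formula: Mean = sum of lengths / count
Sum = 36.7 + 22.3 + 22.7 + 40.3 + 43.8 + 49.9 + 47.4 + 26.1
Sum = 289.2 mm
Mean = 289.2 / 8 = 36.15 mm

36.15 mm


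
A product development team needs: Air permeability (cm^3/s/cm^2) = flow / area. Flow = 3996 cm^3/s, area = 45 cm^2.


Formula: Air Permeability = Airflow / Test Area
AP = 3996 cm^3/s / 45 cm^2
AP = 88.8 cm^3/s/cm^2

88.8 cm^3/s/cm^2


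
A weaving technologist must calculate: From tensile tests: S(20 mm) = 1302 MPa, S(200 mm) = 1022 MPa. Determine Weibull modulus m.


Formula: m = ln(L1/L2) / ln(S2/S1)
Step 1: ln(L1/L2) = ln(20/200) = -2.30259
Step 2: S2/S1 = 1022/1302 = 0.78495
Step 3: ln(S2/S1) = ln(0.78495) = -0.24214
Step 4: m = -2.30259 / -0.24214 = 9.51

9.51 (Weibull m)


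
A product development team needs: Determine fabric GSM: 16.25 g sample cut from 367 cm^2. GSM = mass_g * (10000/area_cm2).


Formula: GSM = mass_g / area_m2
Step 1: Convert area: 367 cm^2 = 367 / 10000 = 0.0367 m^2
Step 2: GSM = 16.25 g / 0.0367 m^2 = 442.8 g/m^2

442.8 g/m^2


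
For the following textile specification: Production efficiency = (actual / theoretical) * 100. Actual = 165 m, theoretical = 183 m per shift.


Formula: Efficiency% = (Actual output / Theoretical output) * 100
Efficiency% = (165 / 183) * 100
Efficiency% = 0.901639 * 100 = 90.1639% ≈ 90.2%

90.2%


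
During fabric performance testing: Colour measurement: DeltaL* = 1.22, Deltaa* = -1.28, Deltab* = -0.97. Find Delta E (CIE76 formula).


Formula: Delta E = sqrt(dL*^2 + da*^2 + db*^2)
Step 1: dL*^2 = 1.22^2 = 1.4884
Step 2: da*^2 = (-1.28)^2 = 1.6384
Step 3: db*^2 = (-0.97)^2 = 0.9409
Step 4: Sum = 1.4884 + 1.6384 + 0.9409 = 4.0677
Step 5: Delta E = sqrt(4.0677) = 2.02

2.02 Delta E


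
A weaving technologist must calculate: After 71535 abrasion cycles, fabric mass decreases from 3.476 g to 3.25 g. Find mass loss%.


Formula: Mass loss% = ((m_before - m_after) / m_before) * 100
Step 1: Mass loss = 3.476 - 3.25 = 0.226 g
Step 2: Ratio = 0.226 / 3.476 = 0.0650173
Step 3: Mass loss% = 0.0650173 * 100 = 6.50173% ≈ 6.50%

6.50%


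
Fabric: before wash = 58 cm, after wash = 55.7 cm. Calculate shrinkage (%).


Formula: Shrinkage% = ((L_before - L_after) / L_before) * 100
Step 1: Shrinkage = 58 - 55.7 = 2.3 cm
Step 2: Shrinkage% = (2.3 / 58) * 100
Step 3: Shrinkage% = 0.039655 * 100 = 3.9655% ≈ 4.0%

4.0%


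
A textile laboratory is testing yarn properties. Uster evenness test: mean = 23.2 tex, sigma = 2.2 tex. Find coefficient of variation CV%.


Formula: CV% = (standard deviation / mean) * 100
Step 1: Ratio = 2.2 / 23.2 = 0.094828
Step 2: CV% = 0.094828 * 100 = 9.4828% ≈ 9.5%

9.5%


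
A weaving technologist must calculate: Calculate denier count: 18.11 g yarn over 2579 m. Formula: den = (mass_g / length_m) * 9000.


Formula: den = (mass_g / length_m) * 9000
Substituting: den = (18.11 / 2579) * 9000
Intermediate: 18.11 / 2579 = 0.0070221 g/m
den = 0.0070221 * 9000 = 63.2 denier

63.2 denier


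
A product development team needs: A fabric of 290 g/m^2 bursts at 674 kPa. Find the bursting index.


Formula: Bursting Index = Bursting Strength / Fabric GSM
BI = 674 kPa / 290 g/m^2
BI = 2.324 kPa/(g/m^2)

2.324 kPa/(g/m^2)


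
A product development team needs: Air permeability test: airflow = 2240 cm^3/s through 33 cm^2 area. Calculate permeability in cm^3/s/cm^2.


Formula: Air Permeability = Airflow / Test Area
AP = 2240 cm^3/s / 33 cm^2
AP = 67.9 cm^3/s/cm^2

67.9 cm^3/s/cm^2


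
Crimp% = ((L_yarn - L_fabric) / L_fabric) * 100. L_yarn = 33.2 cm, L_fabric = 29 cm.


Formula: Crimp% = ((L_yarn - L_fabric) / L_fabric) * 100
Step 1: Extension = 33.2 - 29 = 4.2 cm
Step 2: Crimp% = (4.2 / 29) * 100
Step 3: Crimp% = 0.144828 * 100 = 14.4828% ≈ 14.5%

14.5%


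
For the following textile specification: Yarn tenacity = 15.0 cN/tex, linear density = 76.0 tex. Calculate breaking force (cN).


Formula: Breaking force = Tenacity * Linear density
F = 15.0 cN/tex * 76.0 tex
F = 1140.00 cN

1140.00 cN


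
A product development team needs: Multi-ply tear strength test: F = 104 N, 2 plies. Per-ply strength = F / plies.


Formula: Per-ply strength = Total force / Number of plies
Per-ply = 104 N / 2
Per-ply = 52 N

52 N


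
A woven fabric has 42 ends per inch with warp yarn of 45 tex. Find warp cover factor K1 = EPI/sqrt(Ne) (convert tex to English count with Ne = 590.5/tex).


Formula: K1 = EPI / sqrt(Ne), with Ne = 590.5 / tex_warp
Step 1: Ne = 590.5 / 45 = 13.122
Step 2: sqrt(Ne) = sqrt(13.122) = 3.6224
Step 3: K1 = 42 / 3.6224 = 11.6

11.6


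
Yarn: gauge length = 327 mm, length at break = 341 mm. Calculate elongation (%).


Formula: Elongation (%) = ((L_break - L0) / L0) * 100
Step 1: Extension = 341 - 327 = 14 mm
Step 2: Elongation = (14 / 327) * 100
Step 3: Elongation = 0.042813 * 100 = 4.2813% ≈ 4.3%

4.3%


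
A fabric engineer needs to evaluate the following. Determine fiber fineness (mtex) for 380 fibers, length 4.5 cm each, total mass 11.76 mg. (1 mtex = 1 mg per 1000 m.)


Formula: fineness (mtex) = mass (mg) / total length (km) = (mass_mg / total_length_m) * 1000
Step 1: Convert fiber length: 4.5 cm = 0.045 m
Step 2: Total fiber length = 380 * 0.045 = 17.1 m
Step 3: Linear density = 11.76 mg / 17.1 m = 0.6877 mg/m
Step 4: fineness = 0.6877 * 1000 = 687.7 mtex

687.7 mtex


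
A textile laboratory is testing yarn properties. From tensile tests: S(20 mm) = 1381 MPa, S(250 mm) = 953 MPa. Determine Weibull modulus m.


Formula: m = ln(L1/L2) / ln(S2/S1)
Step 1: ln(L1/L2) = ln(20/250) = -2.52573
Step 2: S2/S1 = 953/1381 = 0.69008
Step 3: ln(S2/S1) = ln(0.69008) = -0.37095
Step 4: m = -2.52573 / -0.37095 = 6.81

6.81 (Weibull m)
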